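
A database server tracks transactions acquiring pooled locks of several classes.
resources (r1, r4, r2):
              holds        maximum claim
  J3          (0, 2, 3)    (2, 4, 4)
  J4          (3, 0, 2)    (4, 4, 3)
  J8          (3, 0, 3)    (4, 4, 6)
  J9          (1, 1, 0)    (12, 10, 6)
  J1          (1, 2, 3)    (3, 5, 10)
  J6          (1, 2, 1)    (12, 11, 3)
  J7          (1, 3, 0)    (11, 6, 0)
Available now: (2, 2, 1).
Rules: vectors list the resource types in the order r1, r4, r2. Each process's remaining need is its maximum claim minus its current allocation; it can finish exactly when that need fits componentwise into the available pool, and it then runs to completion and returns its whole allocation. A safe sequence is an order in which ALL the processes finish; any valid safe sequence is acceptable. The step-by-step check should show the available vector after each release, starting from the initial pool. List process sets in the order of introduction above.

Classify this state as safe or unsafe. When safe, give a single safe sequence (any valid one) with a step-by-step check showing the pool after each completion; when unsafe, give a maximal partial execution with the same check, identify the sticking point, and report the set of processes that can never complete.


UNSAFE.
Key observation: no order helps: past J3, J4, J8, J1, the free pool tops out at (9, 6, 12), below what each blocked process needs in r1.
Going as far as possible: J3, J4, J8, J1; after that, nothing fits. Verifying each step:
  pool = (2, 2, 1)
  J3: need (2, 2, 1) fits (2, 2, 1); releases (0, 2, 3), pool now (2, 4, 4)
  J4: need (1, 4, 1) fits (2, 4, 4); releases (3, 0, 2), pool now (5, 4, 6)
  J8: need (1, 4, 3) fits (5, 4, 6); releases (3, 0, 3), pool now (8, 4, 9)
  J1: need (2, 3, 7) fits (8, 4, 9); releases (1, 2, 3), pool now (9, 6, 12)
  J9 still needs (11, 9, 6) but only (9, 6, 12) is free — short on r1 and r4
  J6 still needs (11, 9, 2) but only (9, 6, 12) is free — short on r1 and r4
  J7 still needs (10, 3, 0) but only (9, 6, 12) is free — short on r1
Processes that can never finish: J9, J6 and J7.


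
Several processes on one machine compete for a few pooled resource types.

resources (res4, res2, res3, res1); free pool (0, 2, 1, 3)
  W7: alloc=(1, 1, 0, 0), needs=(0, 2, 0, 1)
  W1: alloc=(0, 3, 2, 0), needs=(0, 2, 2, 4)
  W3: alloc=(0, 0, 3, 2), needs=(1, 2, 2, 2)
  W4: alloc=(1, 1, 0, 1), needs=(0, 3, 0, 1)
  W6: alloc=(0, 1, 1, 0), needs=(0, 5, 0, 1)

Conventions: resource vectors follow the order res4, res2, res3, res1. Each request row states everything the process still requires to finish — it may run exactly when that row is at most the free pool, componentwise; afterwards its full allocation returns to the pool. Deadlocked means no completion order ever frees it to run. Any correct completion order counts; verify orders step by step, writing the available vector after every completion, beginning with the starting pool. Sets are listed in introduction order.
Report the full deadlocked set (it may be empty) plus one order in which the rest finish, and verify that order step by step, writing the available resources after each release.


Deadlocked: W1, W3 and W6.
Key observation: after W7, W4 the pool peaks at (2, 4, 1, 4), and each blocked process is short somewhere: W1 on res3; W3 on res3; W6 on res2.
One completion order for the rest: W7, W4. Check, step by step:
  pool = (0, 2, 1, 3)
  W7 needs (0, 2, 0, 1) <= (0, 2, 1, 3) -> finishes; pool += (1, 1, 0, 0) = (1, 3, 1, 3)
  W4 needs (0, 3, 0, 1) <= (1, 3, 1, 3) -> finishes; pool += (1, 1, 0, 1) = (2, 4, 1, 4)
The stuck group stays short no matter what:
  blocked: W1 wants (0, 2, 2, 4), pool (2, 4, 1, 4) — not enough res3
  blocked: W3 wants (1, 2, 2, 2), pool (2, 4, 1, 4) — not enough res3
  blocked: W6 wants (0, 5, 0, 1), pool (2, 4, 1, 4) — not enough res2


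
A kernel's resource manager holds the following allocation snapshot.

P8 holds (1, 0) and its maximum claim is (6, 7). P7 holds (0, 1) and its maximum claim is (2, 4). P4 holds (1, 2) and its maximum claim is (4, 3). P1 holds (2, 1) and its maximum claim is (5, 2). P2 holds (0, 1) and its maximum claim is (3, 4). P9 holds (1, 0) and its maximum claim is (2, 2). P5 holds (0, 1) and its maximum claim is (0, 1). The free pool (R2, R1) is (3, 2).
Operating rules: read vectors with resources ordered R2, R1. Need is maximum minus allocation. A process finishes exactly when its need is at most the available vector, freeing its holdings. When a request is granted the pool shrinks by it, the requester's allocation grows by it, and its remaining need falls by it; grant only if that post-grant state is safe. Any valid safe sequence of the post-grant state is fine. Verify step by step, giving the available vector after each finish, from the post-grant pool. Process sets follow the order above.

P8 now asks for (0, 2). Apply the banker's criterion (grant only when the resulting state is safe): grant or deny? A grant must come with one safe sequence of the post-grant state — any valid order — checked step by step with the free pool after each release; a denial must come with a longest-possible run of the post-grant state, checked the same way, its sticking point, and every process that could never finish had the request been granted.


GRANT: granting preserves safety; a valid post-grant sequence is P5, P4, P7, P9, P2, P1, P8.
Key observation: even at the reduced pool (3, 0), P5 fits immediately, so safety survives the grant.
Verifying the post-grant state step by step:
  pool = (3, 0)
  run P5 (needs (0, 0), free (3, 0)); after release of (0, 1) the pool is (3, 1)
  run P4 (needs (3, 1), free (3, 1)); after release of (1, 2) the pool is (4, 3)
  run P7 (needs (2, 3), free (4, 3)); after release of (0, 1) the pool is (4, 4)
  run P9 (needs (1, 2), free (4, 4)); after release of (1, 0) the pool is (5, 4)
  run P2 (needs (3, 3), free (5, 4)); after release of (0, 1) the pool is (5, 5)
  run P1 (needs (3, 1), free (5, 5)); after release of (2, 1) the pool is (7, 6)
  run P8 (needs (5, 5), free (7, 6)); after release of (1, 2) the pool is (8, 8)


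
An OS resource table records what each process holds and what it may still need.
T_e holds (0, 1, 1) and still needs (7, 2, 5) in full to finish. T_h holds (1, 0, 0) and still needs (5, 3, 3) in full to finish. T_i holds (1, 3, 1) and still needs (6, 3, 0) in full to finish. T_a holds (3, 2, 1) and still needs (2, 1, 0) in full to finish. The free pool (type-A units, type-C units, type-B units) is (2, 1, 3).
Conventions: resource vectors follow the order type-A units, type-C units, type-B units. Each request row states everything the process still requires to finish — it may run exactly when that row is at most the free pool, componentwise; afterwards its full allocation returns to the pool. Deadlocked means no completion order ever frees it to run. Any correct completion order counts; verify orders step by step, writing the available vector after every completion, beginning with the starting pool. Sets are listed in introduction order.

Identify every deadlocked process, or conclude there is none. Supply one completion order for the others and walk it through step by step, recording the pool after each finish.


Nothing here is deadlocked.
Key observation: T_a leads a chain of completions in which each release enables another process.
One completion order for the rest: T_a, T_h, T_i, T_e. Verifying each step:
  pool = (2, 1, 3)
  run T_a (needs (2, 1, 0), free (2, 1, 3)); after release of (3, 2, 1) the pool is (5, 3, 4)
  run T_h (needs (5, 3, 3), free (5, 3, 4)); after release of (1, 0, 0) the pool is (6, 3, 4)
  run T_i (needs (6, 3, 0), free (6, 3, 4)); after release of (1, 3, 1) the pool is (7, 6, 5)
  run T_e (needs (7, 2, 5), free (7, 6, 5)); after release of (0, 1, 1) the pool is (7, 7, 6)


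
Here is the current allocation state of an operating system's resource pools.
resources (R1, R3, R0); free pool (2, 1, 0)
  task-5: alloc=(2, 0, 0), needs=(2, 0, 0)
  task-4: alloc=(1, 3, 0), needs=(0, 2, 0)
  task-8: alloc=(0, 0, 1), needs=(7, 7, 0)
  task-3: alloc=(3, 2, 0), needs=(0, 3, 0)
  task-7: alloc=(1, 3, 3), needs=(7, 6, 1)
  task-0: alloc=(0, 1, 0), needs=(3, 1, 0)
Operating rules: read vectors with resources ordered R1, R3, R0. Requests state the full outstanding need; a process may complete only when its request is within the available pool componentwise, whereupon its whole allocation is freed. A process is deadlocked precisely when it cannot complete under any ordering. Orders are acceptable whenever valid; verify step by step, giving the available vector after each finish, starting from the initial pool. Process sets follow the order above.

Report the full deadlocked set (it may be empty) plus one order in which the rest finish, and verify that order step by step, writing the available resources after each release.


Nothing here is deadlocked.
Key observation: beginning at task-5, releases accumulate fast enough that every process eventually fits.
A valid finishing order for the others: task-5, task-0, task-4, task-3, task-8, task-7. Step-by-step check:
  pool = (2, 1, 0)
  task-5: need (2, 0, 0) fits (2, 1, 0); releases (2, 0, 0), pool now (4, 1, 0)
  task-0: need (3, 1, 0) fits (4, 1, 0); releases (0, 1, 0), pool now (4, 2, 0)
  task-4: need (0, 2, 0) fits (4, 2, 0); releases (1, 3, 0), pool now (5, 5, 0)
  task-3: need (0, 3, 0) fits (5, 5, 0); releases (3, 2, 0), pool now (8, 7, 0)
  task-8: need (7, 7, 0) fits (8, 7, 0); releases (0, 0, 1), pool now (8, 7, 1)
  task-7: need (7, 6, 1) fits (8, 7, 1); releases (1, 3, 3), pool now (9, 10, 4)


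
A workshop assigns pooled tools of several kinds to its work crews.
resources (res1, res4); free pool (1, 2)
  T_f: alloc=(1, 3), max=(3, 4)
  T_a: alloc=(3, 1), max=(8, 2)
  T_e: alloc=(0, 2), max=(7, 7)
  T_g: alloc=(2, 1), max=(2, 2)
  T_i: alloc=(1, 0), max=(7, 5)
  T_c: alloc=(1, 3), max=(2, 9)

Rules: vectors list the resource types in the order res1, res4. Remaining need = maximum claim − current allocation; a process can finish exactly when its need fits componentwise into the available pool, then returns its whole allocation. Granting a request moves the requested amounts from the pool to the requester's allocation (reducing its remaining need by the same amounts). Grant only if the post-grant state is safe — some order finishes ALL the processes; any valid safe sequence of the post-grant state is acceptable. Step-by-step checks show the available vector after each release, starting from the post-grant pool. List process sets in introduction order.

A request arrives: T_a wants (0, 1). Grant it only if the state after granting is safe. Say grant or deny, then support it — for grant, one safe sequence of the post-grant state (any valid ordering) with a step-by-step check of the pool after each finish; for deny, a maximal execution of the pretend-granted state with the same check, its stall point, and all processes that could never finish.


DENY — the pretend-granted state is unsafe.
Key observation: after T_g, T_f the pool peaks at (4, 5), and each blocked process is short somewhere: T_a on res1; T_e on res1; T_i on res1; T_c on res4.
Pretend the grant happened; the run T_g, T_f goes as far as possible. Step-by-step check:
  pool = (1, 1)
  run T_g (needs (0, 1), free (1, 1)); after release of (2, 1) the pool is (3, 2)
  run T_f (needs (2, 1), free (3, 2)); after release of (1, 3) the pool is (4, 5)
  blocked: T_a wants (5, 0), pool (4, 5) — not enough res1
  blocked: T_e wants (7, 5), pool (4, 5) — not enough res1
  blocked: T_i wants (6, 5), pool (4, 5) — not enough res1
  blocked: T_c wants (1, 6), pool (4, 5) — not enough res4
Post-grant, the permanently blocked set is T_a, T_e, T_i and T_c.


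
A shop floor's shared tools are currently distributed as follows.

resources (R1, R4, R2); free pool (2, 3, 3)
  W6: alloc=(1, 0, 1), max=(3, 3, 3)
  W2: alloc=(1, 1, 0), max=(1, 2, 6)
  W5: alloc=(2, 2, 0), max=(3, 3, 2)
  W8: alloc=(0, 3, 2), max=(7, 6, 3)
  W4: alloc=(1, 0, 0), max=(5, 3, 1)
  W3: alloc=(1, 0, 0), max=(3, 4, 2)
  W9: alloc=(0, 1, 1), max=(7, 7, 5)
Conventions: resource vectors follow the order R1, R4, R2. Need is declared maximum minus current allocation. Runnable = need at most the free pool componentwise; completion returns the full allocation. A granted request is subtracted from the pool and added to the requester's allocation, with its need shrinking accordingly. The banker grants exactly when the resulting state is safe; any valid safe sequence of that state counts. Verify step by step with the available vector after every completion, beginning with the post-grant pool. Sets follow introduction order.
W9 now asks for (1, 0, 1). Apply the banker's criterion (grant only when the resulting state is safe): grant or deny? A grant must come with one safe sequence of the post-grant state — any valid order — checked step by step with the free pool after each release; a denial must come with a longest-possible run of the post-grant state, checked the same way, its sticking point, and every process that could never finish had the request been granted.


DENY — the pretend-granted state is unsafe.
Key observation: after W5, W6, W4, W3 the pool peaks at (6, 5, 3), and each blocked process is short somewhere: W2 on R2; W8 on R1; W9 on R4.
After a pretend grant, a maximal execution: W5, W6, W4, W3 — then nothing else fits. Step-by-step check:
  pool = (1, 3, 2)
  W5 needs (1, 1, 2) <= (1, 3, 2) -> finishes; pool += (2, 2, 0) = (3, 5, 2)
  W6 needs (2, 3, 2) <= (3, 5, 2) -> finishes; pool += (1, 0, 1) = (4, 5, 3)
  W4 needs (4, 3, 1) <= (4, 5, 3) -> finishes; pool += (1, 0, 0) = (5, 5, 3)
  W3 needs (2, 4, 2) <= (5, 5, 3) -> finishes; pool += (1, 0, 0) = (6, 5, 3)
  blocked: W2 wants (0, 1, 6), pool (6, 5, 3) — not enough R2
  blocked: W8 wants (7, 3, 1), pool (6, 5, 3) — not enough R1
  blocked: W9 wants (6, 6, 3), pool (6, 5, 3) — not enough R4
Processes that could never finish after the grant: W2, W8 and W9.


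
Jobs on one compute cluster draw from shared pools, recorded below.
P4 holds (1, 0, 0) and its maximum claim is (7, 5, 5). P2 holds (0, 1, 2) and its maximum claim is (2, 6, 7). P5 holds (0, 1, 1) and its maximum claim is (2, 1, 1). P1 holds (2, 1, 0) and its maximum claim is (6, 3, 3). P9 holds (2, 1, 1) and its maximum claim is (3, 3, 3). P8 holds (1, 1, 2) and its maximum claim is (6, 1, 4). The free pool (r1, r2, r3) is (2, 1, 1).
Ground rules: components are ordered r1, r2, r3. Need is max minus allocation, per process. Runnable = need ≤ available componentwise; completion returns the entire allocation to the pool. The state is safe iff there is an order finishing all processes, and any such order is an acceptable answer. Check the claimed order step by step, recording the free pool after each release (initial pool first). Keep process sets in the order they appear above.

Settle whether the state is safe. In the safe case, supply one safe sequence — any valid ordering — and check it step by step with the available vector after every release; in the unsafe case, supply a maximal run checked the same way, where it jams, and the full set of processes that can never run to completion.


SAFE. One safe sequence: P5, P9, P1, P8, P2, P4.
Key observation: reading the order forward, P5 is the first process whose need (2, 0, 0) meets the free pool (2, 1, 1) exactly on a resource it requests.
Check, step by step:
  pool = (2, 1, 1)
  P5: need (2, 0, 0) fits (2, 1, 1); releases (0, 1, 1), pool now (2, 2, 2)
  P9: need (1, 2, 2) fits (2, 2, 2); releases (2, 1, 1), pool now (4, 3, 3)
  P1: need (4, 2, 3) fits (4, 3, 3); releases (2, 1, 0), pool now (6, 4, 3)
  P8: need (5, 0, 2) fits (6, 4, 3); releases (1, 1, 2), pool now (7, 5, 5)
  P2: need (2, 5, 5) fits (7, 5, 5); releases (0, 1, 2), pool now (7, 6, 7)
  P4: need (6, 5, 5) fits (7, 6, 7); releases (1, 0, 0), pool now (8, 6, 7)


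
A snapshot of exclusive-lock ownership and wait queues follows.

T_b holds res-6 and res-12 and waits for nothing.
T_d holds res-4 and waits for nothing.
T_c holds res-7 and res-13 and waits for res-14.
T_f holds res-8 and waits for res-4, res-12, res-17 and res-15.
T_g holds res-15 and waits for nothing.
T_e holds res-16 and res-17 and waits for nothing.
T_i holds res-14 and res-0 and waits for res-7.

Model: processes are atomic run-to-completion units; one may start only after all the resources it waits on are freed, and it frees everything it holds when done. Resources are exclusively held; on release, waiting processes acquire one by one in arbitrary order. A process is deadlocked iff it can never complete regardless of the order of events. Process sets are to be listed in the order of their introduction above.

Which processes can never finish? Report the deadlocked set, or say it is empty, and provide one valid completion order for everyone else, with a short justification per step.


The deadlocked set is T_c and T_i.
Key observation: the wait chain closes on itself along T_c -> T_i -> T_c; no other process is dragged down with it.
One completion order for the rest: T_e, T_g, T_d, T_b, T_f.
Walking it through:
  T_e: no waits; runs immediately, freeing res-16 and res-17
  T_g: no waits; runs immediately, freeing res-15
  T_d: no waits; runs immediately, freeing res-4
  T_b: no waits; runs immediately, freeing res-6 and res-12
  T_f: everything it awaited (res-4, res-12, res-17 and res-15) is free; runs, freeing res-8


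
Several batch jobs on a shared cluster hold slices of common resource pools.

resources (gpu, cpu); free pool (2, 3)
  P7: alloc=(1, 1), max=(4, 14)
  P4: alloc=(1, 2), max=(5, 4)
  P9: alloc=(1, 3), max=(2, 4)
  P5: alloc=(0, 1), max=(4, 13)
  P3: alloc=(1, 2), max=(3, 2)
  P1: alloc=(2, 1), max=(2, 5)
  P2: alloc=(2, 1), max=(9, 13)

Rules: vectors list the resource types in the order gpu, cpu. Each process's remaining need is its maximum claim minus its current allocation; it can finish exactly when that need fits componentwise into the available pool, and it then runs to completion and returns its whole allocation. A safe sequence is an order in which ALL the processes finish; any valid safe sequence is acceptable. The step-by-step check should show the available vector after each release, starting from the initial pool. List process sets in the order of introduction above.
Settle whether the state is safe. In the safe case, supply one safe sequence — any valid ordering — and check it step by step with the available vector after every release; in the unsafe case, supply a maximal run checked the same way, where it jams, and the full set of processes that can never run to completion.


UNSAFE.
Key observation: even finishing P9, P3, P4, P1 leaves just (7, 11) free — too little cpu for any of the remaining processes.
A maximal execution: P9, P3, P4, P1 — then nothing else fits. Check, step by step:
  pool = (2, 3)
  run P9 (needs (1, 1), free (2, 3)); after release of (1, 3) the pool is (3, 6)
  run P3 (needs (2, 0), free (3, 6)); after release of (1, 2) the pool is (4, 8)
  run P4 (needs (4, 2), free (4, 8)); after release of (1, 2) the pool is (5, 10)
  run P1 (needs (0, 4), free (5, 10)); after release of (2, 1) the pool is (7, 11)
  P7 still needs (3, 13) but only (7, 11) is free — short on cpu
  P5 still needs (4, 12) but only (7, 11) is free — short on cpu
  P2 still needs (7, 12) but only (7, 11) is free — short on cpu
Processes that can never finish: P7, P5 and P2.


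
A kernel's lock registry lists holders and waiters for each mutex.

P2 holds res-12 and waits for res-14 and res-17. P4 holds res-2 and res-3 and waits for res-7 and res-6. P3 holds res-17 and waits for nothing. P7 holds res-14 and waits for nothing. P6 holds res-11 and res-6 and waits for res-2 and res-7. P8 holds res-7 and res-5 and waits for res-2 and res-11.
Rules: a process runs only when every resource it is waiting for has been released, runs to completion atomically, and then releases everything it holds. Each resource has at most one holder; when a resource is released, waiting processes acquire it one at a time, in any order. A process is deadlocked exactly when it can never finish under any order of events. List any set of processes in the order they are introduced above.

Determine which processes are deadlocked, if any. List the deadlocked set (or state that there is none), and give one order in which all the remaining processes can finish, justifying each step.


The deadlocked set is P4, P6 and P8.
Key observation: the waits loop around P4 -> P6 -> P4 with no way out; P8 is caught in further circular waits.
One completion order for the rest: P3, P7, P2.
Walking it through:
  run P3 (it waits on nothing); releases res-17
  run P7 (it waits on nothing); releases res-14
  P2 waits on res-14 and res-17 — all released -> runs and releases res-12


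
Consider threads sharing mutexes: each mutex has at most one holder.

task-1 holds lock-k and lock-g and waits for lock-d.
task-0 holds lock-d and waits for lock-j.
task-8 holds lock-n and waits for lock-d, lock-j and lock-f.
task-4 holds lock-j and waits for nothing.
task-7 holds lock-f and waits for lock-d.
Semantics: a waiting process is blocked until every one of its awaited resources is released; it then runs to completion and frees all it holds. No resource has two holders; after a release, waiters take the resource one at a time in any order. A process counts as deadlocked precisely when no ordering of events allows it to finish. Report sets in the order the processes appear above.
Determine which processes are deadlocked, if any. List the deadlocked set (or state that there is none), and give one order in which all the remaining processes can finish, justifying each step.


The deadlocked set is empty.
Key observation: every chain of waits terminates; starting from the processes that wait on nothing, all the rest unlock in turn.
A valid finishing order for the others: task-4, task-0, task-1, task-7, task-8.
Verifying each step:
  task-4: no waits; runs immediately, freeing lock-j
  run task-0 (all its waits — lock-j — are resolved); releases lock-d
  run task-1 (all its waits — lock-d — are resolved); releases lock-k and lock-g
  run task-7 (all its waits — lock-d — are resolved); releases lock-f
  run task-8 (all its waits — lock-d, lock-j and lock-f — are resolved); releases lock-n


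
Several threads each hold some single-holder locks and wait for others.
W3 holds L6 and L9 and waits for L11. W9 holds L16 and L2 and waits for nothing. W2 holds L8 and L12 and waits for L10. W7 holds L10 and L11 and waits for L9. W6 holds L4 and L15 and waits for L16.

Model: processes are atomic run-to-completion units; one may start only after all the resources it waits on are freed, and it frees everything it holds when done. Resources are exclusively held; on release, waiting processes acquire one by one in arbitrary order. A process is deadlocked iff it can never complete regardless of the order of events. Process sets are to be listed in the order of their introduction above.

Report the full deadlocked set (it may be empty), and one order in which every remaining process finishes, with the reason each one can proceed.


Deadlocked: W3, W2 and W7.
Key observation: W3 -> W7 -> W3 is a circular wait — nothing in it can go first; W2 waits into the deadlock from upstream.
A valid finishing order for the others: W9, W6.
Check, step by step:
  W9 waits on nothing -> runs at once and releases L16 and L2
  W6: everything it awaited (L16) is free; runs, freeing L4 and L15


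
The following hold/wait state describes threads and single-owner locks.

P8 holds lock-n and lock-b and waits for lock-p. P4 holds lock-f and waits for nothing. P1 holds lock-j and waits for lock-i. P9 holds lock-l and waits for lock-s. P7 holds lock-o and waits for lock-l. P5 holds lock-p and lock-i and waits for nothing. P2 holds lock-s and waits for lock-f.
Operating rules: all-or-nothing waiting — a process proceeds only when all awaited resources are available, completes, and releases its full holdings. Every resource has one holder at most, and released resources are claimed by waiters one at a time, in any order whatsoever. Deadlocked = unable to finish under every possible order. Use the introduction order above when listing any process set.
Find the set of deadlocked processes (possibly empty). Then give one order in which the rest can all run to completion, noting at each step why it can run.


The deadlocked set is empty.
Key observation: all waits point, directly or indirectly, at processes that can finish, so nothing is permanently blocked.
The rest can finish in the order P4, P5, P8, P2, P9, P1, P7.
Walking it through:
  P4 waits on nothing -> runs at once and releases lock-f
  P5 waits on nothing -> runs at once and releases lock-p and lock-i
  run P8 (all its waits — lock-p — are resolved); releases lock-n and lock-b
  run P2 (all its waits — lock-f — are resolved); releases lock-s
  run P9 (all its waits — lock-s — are resolved); releases lock-l
  run P1 (all its waits — lock-i — are resolved); releases lock-j
  run P7 (all its waits — lock-l — are resolved); releases lock-o


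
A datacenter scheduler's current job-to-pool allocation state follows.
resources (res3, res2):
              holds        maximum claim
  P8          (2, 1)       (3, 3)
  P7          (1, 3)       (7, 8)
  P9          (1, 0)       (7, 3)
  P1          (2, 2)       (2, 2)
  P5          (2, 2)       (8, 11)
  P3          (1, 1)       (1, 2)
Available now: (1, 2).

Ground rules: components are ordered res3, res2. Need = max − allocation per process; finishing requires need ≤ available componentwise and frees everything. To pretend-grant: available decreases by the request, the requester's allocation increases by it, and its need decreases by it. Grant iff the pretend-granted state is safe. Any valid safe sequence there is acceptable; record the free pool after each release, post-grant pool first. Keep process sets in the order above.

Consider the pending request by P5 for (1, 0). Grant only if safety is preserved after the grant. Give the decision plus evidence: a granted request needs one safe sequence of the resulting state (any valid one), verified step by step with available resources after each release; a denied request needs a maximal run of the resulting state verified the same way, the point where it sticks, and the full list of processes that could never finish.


DENY. Granting would leave the state unsafe.
Key observation: after P3, P8, P1 the pool peaks at (5, 6), and each blocked process is short somewhere: P7 on res3; P9 on res3; P5 on res2.
Pretend the grant happened; the run P3, P8, P1 goes as far as possible. Step-by-step check:
  pool = (0, 2)
  run P3 (needs (0, 1), free (0, 2)); after release of (1, 1) the pool is (1, 3)
  run P8 (needs (1, 2), free (1, 3)); after release of (2, 1) the pool is (3, 4)
  run P1 (needs (0, 0), free (3, 4)); after release of (2, 2) the pool is (5, 6)
  blocked: P7 wants (6, 5), pool (5, 6) — not enough res3
  blocked: P9 wants (6, 3), pool (5, 6) — not enough res3
  blocked: P5 wants (5, 9), pool (5, 6) — not enough res2
Had the request been granted, P7, P9 and P5 could never finish.


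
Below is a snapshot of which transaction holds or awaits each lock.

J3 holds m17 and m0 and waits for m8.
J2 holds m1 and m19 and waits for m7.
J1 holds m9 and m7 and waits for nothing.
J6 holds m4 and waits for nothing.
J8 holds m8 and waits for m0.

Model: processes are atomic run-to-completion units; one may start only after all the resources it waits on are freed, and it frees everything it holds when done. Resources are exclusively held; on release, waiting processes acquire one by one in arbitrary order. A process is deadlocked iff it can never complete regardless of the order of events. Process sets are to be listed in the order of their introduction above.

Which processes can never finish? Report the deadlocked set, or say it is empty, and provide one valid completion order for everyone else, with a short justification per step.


Deadlocked: J3 and J8.
Key observation: nobody on the ring J3 -> J8 -> J3 can start until another member finishes, which never happens; no other process is dragged down with it.
A valid finishing order for the others: J1, J2, J6.
Walking it through:
  J1: no waits; runs immediately, freeing m9 and m7
  J2 waits on m7 — all released -> runs and releases m1 and m19
  J6: no waits; runs immediately, freeing m4


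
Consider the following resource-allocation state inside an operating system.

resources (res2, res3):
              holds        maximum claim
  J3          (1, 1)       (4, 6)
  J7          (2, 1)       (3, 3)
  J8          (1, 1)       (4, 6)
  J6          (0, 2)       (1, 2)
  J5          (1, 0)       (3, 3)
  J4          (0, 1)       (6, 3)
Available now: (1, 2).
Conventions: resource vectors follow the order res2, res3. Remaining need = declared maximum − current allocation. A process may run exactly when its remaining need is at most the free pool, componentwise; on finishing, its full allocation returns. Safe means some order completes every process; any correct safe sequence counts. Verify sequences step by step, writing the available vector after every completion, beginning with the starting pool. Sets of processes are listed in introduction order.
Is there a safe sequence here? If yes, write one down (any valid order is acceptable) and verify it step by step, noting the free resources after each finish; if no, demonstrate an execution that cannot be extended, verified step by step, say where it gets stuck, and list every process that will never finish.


The state is SAFE; one workable sequence: J7, J6, J3, J8, J5, J4.
Key observation: reading the order forward, J7 is the first process whose need (1, 2) meets the free pool (1, 2) exactly on a resource it requests.
Step-by-step check:
  pool = (1, 2)
  run J7 (needs (1, 2), free (1, 2)); after release of (2, 1) the pool is (3, 3)
  run J6 (needs (1, 0), free (3, 3)); after release of (0, 2) the pool is (3, 5)
  run J3 (needs (3, 5), free (3, 5)); after release of (1, 1) the pool is (4, 6)
  run J8 (needs (3, 5), free (4, 6)); after release of (1, 1) the pool is (5, 7)
  run J5 (needs (2, 3), free (5, 7)); after release of (1, 0) the pool is (6, 7)
  run J4 (needs (6, 2), free (6, 7)); after release of (0, 1) the pool is (6, 8)


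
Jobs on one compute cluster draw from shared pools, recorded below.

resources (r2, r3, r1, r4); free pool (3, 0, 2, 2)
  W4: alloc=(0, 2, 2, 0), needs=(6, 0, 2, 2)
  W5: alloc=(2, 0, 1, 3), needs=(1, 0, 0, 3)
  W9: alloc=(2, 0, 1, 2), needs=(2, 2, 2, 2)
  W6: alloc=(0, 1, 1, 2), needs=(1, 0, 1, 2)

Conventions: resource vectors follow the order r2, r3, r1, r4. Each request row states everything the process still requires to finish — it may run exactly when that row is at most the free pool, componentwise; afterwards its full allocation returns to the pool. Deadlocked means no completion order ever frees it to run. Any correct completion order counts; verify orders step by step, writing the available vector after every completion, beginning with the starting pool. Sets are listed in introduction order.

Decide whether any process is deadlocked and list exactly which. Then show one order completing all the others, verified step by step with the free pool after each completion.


Deadlocked set: W4 and W9.
Key observation: after W6, W5 the pool peaks at (5, 1, 4, 7), and each blocked process is short somewhere: W4 on r2; W9 on r3.
The rest can finish in the order W6, W5. Verifying each step:
  pool = (3, 0, 2, 2)
  W6 needs (1, 0, 1, 2) <= (3, 0, 2, 2) -> finishes; pool += (0, 1, 1, 2) = (3, 1, 3, 4)
  W5 needs (1, 0, 0, 3) <= (3, 1, 3, 4) -> finishes; pool += (2, 0, 1, 3) = (5, 1, 4, 7)
The blocked processes can never fit:
  blocked: W4 wants (6, 0, 2, 2), pool (5, 1, 4, 7) — not enough r2
  blocked: W9 wants (2, 2, 2, 2), pool (5, 1, 4, 7) — not enough r3


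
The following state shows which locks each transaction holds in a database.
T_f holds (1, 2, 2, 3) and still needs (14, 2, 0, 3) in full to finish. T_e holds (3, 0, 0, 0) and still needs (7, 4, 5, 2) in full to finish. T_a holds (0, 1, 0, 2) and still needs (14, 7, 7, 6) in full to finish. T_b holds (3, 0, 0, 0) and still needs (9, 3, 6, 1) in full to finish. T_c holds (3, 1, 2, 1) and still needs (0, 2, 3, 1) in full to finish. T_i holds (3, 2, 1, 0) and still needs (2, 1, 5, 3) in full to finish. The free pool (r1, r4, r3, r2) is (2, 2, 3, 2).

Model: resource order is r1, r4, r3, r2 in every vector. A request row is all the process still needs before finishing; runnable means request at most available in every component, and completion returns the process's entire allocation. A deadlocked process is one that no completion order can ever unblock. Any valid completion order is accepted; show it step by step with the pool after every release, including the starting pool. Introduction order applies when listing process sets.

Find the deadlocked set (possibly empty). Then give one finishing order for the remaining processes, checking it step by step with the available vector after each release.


The deadlocked set is empty.
Key observation: T_c fits the free pool immediately, and its release cascades until everyone finishes.
The rest can finish in the order T_c, T_i, T_e, T_b, T_f, T_a. Verifying each step:
  pool = (2, 2, 3, 2)
  run T_c (needs (0, 2, 3, 1), free (2, 2, 3, 2)); after release of (3, 1, 2, 1) the pool is (5, 3, 5, 3)
  run T_i (needs (2, 1, 5, 3), free (5, 3, 5, 3)); after release of (3, 2, 1, 0) the pool is (8, 5, 6, 3)
  run T_e (needs (7, 4, 5, 2), free (8, 5, 6, 3)); after release of (3, 0, 0, 0) the pool is (11, 5, 6, 3)
  run T_b (needs (9, 3, 6, 1), free (11, 5, 6, 3)); after release of (3, 0, 0, 0) the pool is (14, 5, 6, 3)
  run T_f (needs (14, 2, 0, 3), free (14, 5, 6, 3)); after release of (1, 2, 2, 3) the pool is (15, 7, 8, 6)
  run T_a (needs (14, 7, 7, 6), free (15, 7, 8, 6)); after release of (0, 1, 0, 2) the pool is (15, 8, 8, 8)


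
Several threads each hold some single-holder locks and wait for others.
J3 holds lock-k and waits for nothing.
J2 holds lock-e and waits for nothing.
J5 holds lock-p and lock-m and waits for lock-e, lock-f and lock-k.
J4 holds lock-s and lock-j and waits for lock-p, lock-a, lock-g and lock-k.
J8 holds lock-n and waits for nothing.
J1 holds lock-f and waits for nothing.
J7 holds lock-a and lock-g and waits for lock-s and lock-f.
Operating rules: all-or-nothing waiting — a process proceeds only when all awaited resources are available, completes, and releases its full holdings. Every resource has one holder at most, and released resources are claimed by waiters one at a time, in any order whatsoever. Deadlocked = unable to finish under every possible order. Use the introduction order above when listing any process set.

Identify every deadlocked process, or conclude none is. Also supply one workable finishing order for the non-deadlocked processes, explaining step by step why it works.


Deadlocked set: J4 and J7.
Key observation: the cycle J4 -> J7 -> J4 can never break — each member waits on the next; no other process is dragged down with it.
One completion order for the rest: J3, J1, J8, J2, J5.
Check, step by step:
  run J3 (it waits on nothing); releases lock-k
  run J1 (it waits on nothing); releases lock-f
  run J8 (it waits on nothing); releases lock-n
  run J2 (it waits on nothing); releases lock-e
  J5 waits on lock-e, lock-f and lock-k — all released -> runs and releases lock-p and lock-m


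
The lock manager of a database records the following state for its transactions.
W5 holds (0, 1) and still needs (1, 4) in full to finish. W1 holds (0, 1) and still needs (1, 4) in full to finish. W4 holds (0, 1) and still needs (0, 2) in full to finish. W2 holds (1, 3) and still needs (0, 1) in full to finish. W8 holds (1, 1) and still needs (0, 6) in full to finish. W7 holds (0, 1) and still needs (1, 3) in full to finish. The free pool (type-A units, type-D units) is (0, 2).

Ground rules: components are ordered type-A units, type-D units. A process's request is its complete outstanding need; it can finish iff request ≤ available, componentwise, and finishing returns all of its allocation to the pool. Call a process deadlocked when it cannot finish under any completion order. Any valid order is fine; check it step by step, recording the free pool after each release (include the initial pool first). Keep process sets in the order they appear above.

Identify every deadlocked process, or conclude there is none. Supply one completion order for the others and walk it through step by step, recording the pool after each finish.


Nothing here is deadlocked.
Key observation: there is always a runnable process — W4 first — so the state unwinds completely.
A valid finishing order for the others: W4, W2, W7, W5, W1, W8. Walking it through:
  pool = (0, 2)
  W4 needs (0, 2) <= (0, 2) -> finishes; pool += (0, 1) = (0, 3)
  W2 needs (0, 1) <= (0, 3) -> finishes; pool += (1, 3) = (1, 6)
  W7 needs (1, 3) <= (1, 6) -> finishes; pool += (0, 1) = (1, 7)
  W5 needs (1, 4) <= (1, 7) -> finishes; pool += (0, 1) = (1, 8)
  W1 needs (1, 4) <= (1, 8) -> finishes; pool += (0, 1) = (1, 9)
  W8 needs (0, 6) <= (1, 9) -> finishes; pool += (1, 1) = (2, 10)


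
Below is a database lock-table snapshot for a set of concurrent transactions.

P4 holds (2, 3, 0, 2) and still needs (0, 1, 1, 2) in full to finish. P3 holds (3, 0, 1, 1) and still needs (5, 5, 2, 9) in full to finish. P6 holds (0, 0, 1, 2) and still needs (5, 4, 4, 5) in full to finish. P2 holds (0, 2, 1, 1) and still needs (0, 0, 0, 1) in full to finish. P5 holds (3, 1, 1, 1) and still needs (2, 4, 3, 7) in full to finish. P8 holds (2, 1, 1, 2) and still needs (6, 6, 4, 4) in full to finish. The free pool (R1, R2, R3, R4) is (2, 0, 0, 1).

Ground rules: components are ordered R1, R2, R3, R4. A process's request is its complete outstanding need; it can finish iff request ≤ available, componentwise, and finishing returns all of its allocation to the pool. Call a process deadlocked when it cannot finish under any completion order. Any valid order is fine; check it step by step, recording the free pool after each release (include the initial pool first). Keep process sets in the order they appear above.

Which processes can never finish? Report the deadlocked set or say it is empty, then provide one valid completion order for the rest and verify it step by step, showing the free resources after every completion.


The deadlocked set is P3, P6, P5 and P8.
Key observation: P2, P4 can finish, but then (4, 5, 1, 4) is all there is, and the blocked group's R3 demands exceed it.
A valid finishing order for the others: P2, P4. Step-by-step check:
  pool = (2, 0, 0, 1)
  run P2 (needs (0, 0, 0, 1), free (2, 0, 0, 1)); after release of (0, 2, 1, 1) the pool is (2, 2, 1, 2)
  run P4 (needs (0, 1, 1, 2), free (2, 2, 1, 2)); after release of (2, 3, 0, 2) the pool is (4, 5, 1, 4)
The stuck group stays short no matter what:
  P3 cannot run: need (5, 5, 2, 9) vs free (4, 5, 1, 4) (insufficient R1, R3 and R4)
  P6 cannot run: need (5, 4, 4, 5) vs free (4, 5, 1, 4) (insufficient R1, R3 and R4)
  P5 cannot run: need (2, 4, 3, 7) vs free (4, 5, 1, 4) (insufficient R3 and R4)
  P8 cannot run: need (6, 6, 4, 4) vs free (4, 5, 1, 4) (insufficient R1, R2 and R3)


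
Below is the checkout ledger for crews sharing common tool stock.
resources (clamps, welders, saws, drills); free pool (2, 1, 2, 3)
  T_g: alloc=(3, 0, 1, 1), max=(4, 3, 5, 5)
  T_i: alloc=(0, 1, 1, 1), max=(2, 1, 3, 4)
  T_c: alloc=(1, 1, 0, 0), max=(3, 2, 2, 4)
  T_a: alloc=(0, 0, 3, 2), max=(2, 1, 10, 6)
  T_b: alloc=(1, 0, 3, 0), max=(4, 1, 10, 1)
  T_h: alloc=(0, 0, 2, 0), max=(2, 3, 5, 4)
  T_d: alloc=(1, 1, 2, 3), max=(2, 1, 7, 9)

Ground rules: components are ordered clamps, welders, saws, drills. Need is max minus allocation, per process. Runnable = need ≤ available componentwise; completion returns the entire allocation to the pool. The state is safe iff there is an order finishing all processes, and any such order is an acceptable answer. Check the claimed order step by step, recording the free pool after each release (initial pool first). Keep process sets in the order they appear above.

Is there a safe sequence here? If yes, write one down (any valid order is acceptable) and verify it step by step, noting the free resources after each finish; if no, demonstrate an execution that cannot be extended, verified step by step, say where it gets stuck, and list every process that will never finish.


UNSAFE.
Key observation: after T_i, T_c, T_h, T_g the pool peaks at (6, 3, 6, 5), and each blocked process is short somewhere: T_a on saws; T_b on saws; T_d on drills.
Going as far as possible: T_i, T_c, T_h, T_g; after that, nothing fits. Check, step by step:
  pool = (2, 1, 2, 3)
  run T_i (needs (2, 0, 2, 3), free (2, 1, 2, 3)); after release of (0, 1, 1, 1) the pool is (2, 2, 3, 4)
  run T_c (needs (2, 1, 2, 4), free (2, 2, 3, 4)); after release of (1, 1, 0, 0) the pool is (3, 3, 3, 4)
  run T_h (needs (2, 3, 3, 4), free (3, 3, 3, 4)); after release of (0, 0, 2, 0) the pool is (3, 3, 5, 4)
  run T_g (needs (1, 3, 4, 4), free (3, 3, 5, 4)); after release of (3, 0, 1, 1) the pool is (6, 3, 6, 5)
  T_a cannot run: need (2, 1, 7, 4) vs free (6, 3, 6, 5) (insufficient saws)
  T_b cannot run: need (3, 1, 7, 1) vs free (6, 3, 6, 5) (insufficient saws)
  T_d cannot run: need (1, 0, 5, 6) vs free (6, 3, 6, 5) (insufficient drills)
Processes that can never finish: T_a, T_b and T_d.
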